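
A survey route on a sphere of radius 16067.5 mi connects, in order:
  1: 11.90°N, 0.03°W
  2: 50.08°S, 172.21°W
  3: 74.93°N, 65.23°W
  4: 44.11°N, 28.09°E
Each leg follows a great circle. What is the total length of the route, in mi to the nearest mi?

93104 mi

Leg 1→2: central angle 2.4658 rad, distance 39619.8 mi.
Leg 2→3: central angle 2.4804 rad, distance 39854.6 mi.
Leg 3→4: central angle 0.8483 rad, distance 13629.4 mi.
Total: 39619.8 + 39854.6 + 13629.4 ≈ 93104 mi.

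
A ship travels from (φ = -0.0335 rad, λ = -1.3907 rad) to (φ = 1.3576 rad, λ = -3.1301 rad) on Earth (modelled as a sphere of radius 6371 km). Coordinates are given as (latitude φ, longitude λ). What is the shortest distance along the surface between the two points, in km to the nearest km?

10443 km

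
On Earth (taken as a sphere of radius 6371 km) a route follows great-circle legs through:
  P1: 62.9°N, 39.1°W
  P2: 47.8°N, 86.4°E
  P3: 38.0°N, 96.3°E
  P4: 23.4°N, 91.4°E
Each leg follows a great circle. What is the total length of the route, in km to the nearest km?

9847 km

Leg P1→P2: central angle 1.0681 rad, distance 6804.9 km.
Leg P2→P3: central angle 0.2124 rad, distance 1353.3 km.
Leg P3→P4: central angle 0.2651 rad, distance 1689.0 km.
Total: 6804.9 + 1353.3 + 1689.0 ≈ 9847 km.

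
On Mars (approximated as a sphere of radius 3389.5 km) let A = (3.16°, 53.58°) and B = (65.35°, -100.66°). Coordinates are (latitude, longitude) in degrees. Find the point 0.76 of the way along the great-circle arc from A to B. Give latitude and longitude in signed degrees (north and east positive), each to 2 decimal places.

78.28°, -15.88°

The central angle between A and B is δ = 1.9018 rad.
With f = 0.76, the slerp weights are sin((1−f)δ)/sin δ = 0.4660 and sin(fδ)/sin δ = 1.0491.
Weighted sum of the unit vectors: (0.4660)·(0.5928,0.8035,0.0551) + (1.0491)·(-0.0772,-0.4099,0.9089) = (0.1953, -0.0556, 0.9792).
Converting back: φ = atan2(z, √(x²+y²)) = 78.28°, λ = atan2(y, x) = -15.88°.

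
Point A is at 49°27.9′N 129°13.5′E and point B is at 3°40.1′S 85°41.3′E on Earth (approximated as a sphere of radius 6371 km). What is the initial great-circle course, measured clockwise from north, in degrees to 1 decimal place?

With φ₁ = 0.8633, φ₂ = -0.0640, Δλ = -0.7599 rad, the forward-azimuth formula gives
θ = atan2( sin Δλ cos φ₂ , cos φ₁ sin φ₂ − sin φ₁ cos φ₂ cos Δλ ) = atan2(-0.6874, -0.5914) = -130.71°.
Adding 360° brings this into [0°, 360°): 229.3°.

229.3°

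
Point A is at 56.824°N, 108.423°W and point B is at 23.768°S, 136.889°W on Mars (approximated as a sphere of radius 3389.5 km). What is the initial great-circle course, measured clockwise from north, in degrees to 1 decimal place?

206.0°

With φ₁ = 0.9918, φ₂ = -0.4148, Δλ = -0.4968 rad, the forward-azimuth formula gives
θ = atan2( sin Δλ cos φ₂ , cos φ₁ sin φ₂ − sin φ₁ cos φ₂ cos Δλ ) = atan2(-0.4362, -0.8939) = -153.99°.
Adding 360° brings this into [0°, 360°): 206.0°.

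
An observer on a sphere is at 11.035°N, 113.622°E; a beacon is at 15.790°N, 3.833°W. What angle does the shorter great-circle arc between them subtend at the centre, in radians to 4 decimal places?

1.9642 rad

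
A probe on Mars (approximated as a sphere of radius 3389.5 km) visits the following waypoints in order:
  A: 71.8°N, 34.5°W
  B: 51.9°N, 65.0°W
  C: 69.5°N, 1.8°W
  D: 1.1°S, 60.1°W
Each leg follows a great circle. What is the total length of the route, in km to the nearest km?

Leg A→B: central angle 0.4187 rad, distance 1419.2 km.
Leg B→C: central angle 0.5835 rad, distance 1977.8 km.
Leg C→D: central angle 1.4040 rad, distance 4758.9 km.
Total: 1419.2 + 1977.8 + 4758.9 ≈ 8156 km.

8156 km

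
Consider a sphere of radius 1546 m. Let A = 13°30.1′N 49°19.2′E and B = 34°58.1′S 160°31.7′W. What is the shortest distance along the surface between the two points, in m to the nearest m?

3928 m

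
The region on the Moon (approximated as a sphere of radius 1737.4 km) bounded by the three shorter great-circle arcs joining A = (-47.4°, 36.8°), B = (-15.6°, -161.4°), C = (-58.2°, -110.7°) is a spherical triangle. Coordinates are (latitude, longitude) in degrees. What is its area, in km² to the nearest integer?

2051046 km²

Side lengths (central angles): a = 0.9884, b = 1.2400, c = 2.0058 rad; semiperimeter s = 2.1171.
By l'Huilier's theorem, tan(E/4) = √[tan(s/2) tan((s−a)/2) tan((s−b)/2) tan((s−c)/2)], giving spherical excess E = 0.6795 rad.
Area = E·R² = 0.6795 × (1737.4)² ≈ 2051046 km².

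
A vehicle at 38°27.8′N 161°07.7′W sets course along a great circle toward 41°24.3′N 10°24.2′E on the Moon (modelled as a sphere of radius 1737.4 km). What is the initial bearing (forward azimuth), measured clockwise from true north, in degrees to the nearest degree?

6°

With φ₁ = 0.6713, φ₂ = 0.7227, Δλ = 2.9938 rad, the forward-azimuth formula gives
θ = atan2( sin Δλ cos φ₂ , cos φ₁ sin φ₂ − sin φ₁ cos φ₂ cos Δλ ) = atan2(0.1105, 0.9793) = 6.44°.
So the initial bearing is 6°.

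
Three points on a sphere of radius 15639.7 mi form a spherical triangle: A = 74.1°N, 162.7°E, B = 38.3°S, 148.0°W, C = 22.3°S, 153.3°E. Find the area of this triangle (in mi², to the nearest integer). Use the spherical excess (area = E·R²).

Side lengths (central angles): a = 0.9117, b = 1.6859, c = 2.0441 rad; semiperimeter s = 2.3209.
By l'Huilier's theorem, tan(E/4) = √[tan(s/2) tan((s−a)/2) tan((s−b)/2) tan((s−c)/2)], giving spherical excess E = 1.1623 rad.
Area = E·R² = 1.1623 × (15639.7)² ≈ 284301600 mi².

284301600 mi²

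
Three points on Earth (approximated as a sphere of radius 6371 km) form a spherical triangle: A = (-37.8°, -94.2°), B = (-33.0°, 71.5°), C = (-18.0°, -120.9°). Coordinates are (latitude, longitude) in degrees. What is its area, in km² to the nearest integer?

28085877 km²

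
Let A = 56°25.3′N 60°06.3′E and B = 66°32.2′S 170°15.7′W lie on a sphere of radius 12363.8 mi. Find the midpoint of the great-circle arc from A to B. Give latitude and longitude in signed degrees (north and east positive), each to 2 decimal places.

The central angle between A and B is δ = 2.7015 rad.
With f = 0.5, the slerp weights are sin((1−f)δ)/sin δ = 2.2907 and sin(fδ)/sin δ = 2.2907.
Weighted sum of the unit vectors: (2.2907)·(0.2757,0.4795,0.8331) + (2.2907)·(-0.3924,-0.0673,-0.9173) = (-0.2675, 0.9441, -0.1928).
Converting back: φ = atan2(z, √(x²+y²)) = -11.12°, λ = atan2(y, x) = 105.82°.

-11.12°, 105.82°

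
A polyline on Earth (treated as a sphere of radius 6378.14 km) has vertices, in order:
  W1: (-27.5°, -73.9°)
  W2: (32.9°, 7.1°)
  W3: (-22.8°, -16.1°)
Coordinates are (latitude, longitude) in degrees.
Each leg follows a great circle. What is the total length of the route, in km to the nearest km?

17550 km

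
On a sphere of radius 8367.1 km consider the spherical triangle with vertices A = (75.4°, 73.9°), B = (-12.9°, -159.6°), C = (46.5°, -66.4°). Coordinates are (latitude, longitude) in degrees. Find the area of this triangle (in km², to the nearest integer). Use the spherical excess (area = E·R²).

Side lengths (central angles): a = 1.7715, b = 0.9662, c = 1.9414 rad; semiperimeter s = 2.3396.
By l'Huilier's theorem, tan(E/4) = √[tan(s/2) tan((s−a)/2) tan((s−b)/2) tan((s−c)/2)], giving spherical excess E = 1.3018 rad.
Area = E·R² = 1.3018 × (8367.1)² ≈ 91134964 km².

91134964 km²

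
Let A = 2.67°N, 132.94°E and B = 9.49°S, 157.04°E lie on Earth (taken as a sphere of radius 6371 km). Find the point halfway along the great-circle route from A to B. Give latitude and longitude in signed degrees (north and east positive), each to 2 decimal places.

The central angle between A and B is δ = 0.4697 rad.
With f = 0.5, the slerp weights are sin((1−f)δ)/sin δ = 0.5141 and sin(fδ)/sin δ = 0.5141.
Weighted sum of the unit vectors: (0.5141)·(-0.6805,0.7313,0.0466) + (0.5141)·(-0.9082,0.3847,-0.1649) = (-0.8168, 0.5738, -0.0608).
Converting back: φ = atan2(z, √(x²+y²)) = -3.49°, λ = atan2(y, x) = 144.91°.

-3.49°, 144.91°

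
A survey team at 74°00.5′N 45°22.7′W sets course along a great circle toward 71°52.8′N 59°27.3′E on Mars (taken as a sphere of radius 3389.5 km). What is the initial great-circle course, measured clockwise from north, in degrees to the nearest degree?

42°

Δλ = 104.833° = 1.8297 rad.
y = sin Δλ · cos φ₂ = (0.9667)(0.3110) = 0.3006
x = cos φ₁ sin φ₂ − sin φ₁ cos φ₂ cos Δλ = (0.2755)(0.9504) − (0.9613)(0.3110)(-0.2560) = 0.3384
θ = atan2(y, x) = 41.62°, so the bearing is 42°.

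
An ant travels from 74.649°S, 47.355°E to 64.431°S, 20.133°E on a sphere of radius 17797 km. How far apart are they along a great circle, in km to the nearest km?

4260 km

Let φ₁ = -1.3029 rad, φ₂ = -1.1245 rad, and Δλ = -0.4751 rad.
Haversine: a = sin²(Δφ/2) + cos φ₁ cos φ₂ sin²(Δλ/2) = 0.0079 + (0.2647)(0.4316)(0.0554) = 0.01426.
Central angle c = 2·arcsin(√a) = 0.23938 rad.
Distance = R·c = 17797 × 0.2394 ≈ 4260 km.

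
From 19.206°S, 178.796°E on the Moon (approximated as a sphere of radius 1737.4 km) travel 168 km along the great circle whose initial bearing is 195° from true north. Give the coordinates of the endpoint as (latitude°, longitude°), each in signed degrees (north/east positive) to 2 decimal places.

-24.55°, 177.22°

Angular distance δ = d/R = 168/1737.4 = 0.09670 rad; initial bearing θ = 3.4034 rad.
sin φ₂ = sin φ₁ cos δ + cos φ₁ sin δ cos θ = (-0.3290)(0.9953) + (0.9443)(0.0965)(-0.9659) = -0.4155, so φ₂ = -24.55°.
Δλ = atan2(sin θ sin δ cos φ₁, cos δ − sin φ₁ sin φ₂) = atan2(-0.0236, 0.8586) = -1.574°.
λ₂ = 178.796° − 1.574° = 177.22°.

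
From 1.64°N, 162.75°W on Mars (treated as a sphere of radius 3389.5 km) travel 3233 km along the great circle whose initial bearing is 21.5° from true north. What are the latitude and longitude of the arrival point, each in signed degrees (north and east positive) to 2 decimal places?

50.82°, -134.51°

Angular distance δ = d/R = 3233/3389.5 = 0.95383 rad; initial bearing θ = 0.3752 rad.
sin φ₂ = sin φ₁ cos δ + cos φ₁ sin δ cos θ = (0.0286)(0.5786) + (0.9996)(0.8156)(0.9304) = 0.7751, so φ₂ = 50.82°.
Δλ = atan2(sin θ sin δ cos φ₁, cos δ − sin φ₁ sin φ₂) = atan2(0.2988, 0.5564) = 28.238°.
λ₂ = -162.750° + 28.238° = -134.51°.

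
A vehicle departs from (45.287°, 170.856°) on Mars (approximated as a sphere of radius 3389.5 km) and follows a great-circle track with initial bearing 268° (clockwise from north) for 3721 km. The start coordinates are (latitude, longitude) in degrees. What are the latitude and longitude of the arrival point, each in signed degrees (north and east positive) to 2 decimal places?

Angular distance δ = d/R = 3721/3389.5 = 1.09780 rad; initial bearing θ = 4.6775 rad.
sin φ₂ = sin φ₁ cos δ + cos φ₁ sin δ cos θ = (0.7106)(0.4556) + (0.7036)(0.8902)(-0.0349) = 0.3019, so φ₂ = 17.57°.
Δλ = atan2(sin θ sin δ cos φ₁, cos δ − sin φ₁ sin φ₂) = atan2(-0.6259, 0.2410) = -68.940°.
λ₂ = 170.856° − 68.940° = 101.92°.

17.57°, 101.92°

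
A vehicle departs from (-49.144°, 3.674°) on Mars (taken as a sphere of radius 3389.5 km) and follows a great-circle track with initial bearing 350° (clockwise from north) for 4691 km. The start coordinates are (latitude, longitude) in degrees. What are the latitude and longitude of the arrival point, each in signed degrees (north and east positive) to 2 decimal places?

Angular distance δ = d/R = 4691/3389.5 = 1.38398 rad; initial bearing θ = 6.1087 rad.
sin φ₂ = sin φ₁ cos δ + cos φ₁ sin δ cos θ = (-0.7564)(0.1857) + (0.6542)(0.9826)(0.9848) = 0.4925, so φ₂ = 29.51°.
Δλ = atan2(sin θ sin δ cos φ₁, cos δ − sin φ₁ sin φ₂) = atan2(-0.1116, 0.5583) = -11.306°.
λ₂ = 3.674° − 11.306° = -7.63°.

29.51°, -7.63°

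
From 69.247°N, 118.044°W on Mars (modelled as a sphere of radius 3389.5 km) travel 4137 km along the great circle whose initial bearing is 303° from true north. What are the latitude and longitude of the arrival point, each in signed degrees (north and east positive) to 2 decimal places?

30.14°, 127.59°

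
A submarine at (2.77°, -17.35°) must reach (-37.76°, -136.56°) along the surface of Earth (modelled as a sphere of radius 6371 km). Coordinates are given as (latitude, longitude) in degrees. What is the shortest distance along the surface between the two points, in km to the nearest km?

In radians: φ₁ = 0.0483, φ₂ = -0.6590, Δλ = -119.210° = -2.0806 rad.
cos c = sin φ₁ sin φ₂ + cos φ₁ cos φ₂ cos Δλ = (0.0483)(-0.6124) + (0.9988)(0.7906)(-0.4880) = -0.41496,
so c = arccos(-0.41496) = 1.99869 rad.
Distance = R·c = 6371 × 1.9987 ≈ 12734 km.

12734 km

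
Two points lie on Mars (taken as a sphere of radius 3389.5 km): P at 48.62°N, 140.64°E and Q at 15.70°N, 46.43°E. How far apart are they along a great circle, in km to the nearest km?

4792 km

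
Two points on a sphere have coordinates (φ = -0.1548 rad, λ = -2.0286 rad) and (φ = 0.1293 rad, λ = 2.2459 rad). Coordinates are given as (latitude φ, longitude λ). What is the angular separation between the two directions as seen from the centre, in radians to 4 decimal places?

2.0212 rad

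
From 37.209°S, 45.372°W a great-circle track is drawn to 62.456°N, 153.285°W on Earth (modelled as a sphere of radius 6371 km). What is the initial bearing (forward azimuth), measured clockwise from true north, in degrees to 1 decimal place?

Δλ = -107.913° = -1.8834 rad.
y = sin Δλ · cos φ₂ = (-0.9515)(0.4624) = -0.4400
x = cos φ₁ sin φ₂ − sin φ₁ cos φ₂ cos Δλ = (0.7964)(0.8867) − (-0.6047)(0.4624)(-0.3076) = 0.6202
θ = atan2(y, x) = -35.36°; adding 360° gives 324.6°.

324.6°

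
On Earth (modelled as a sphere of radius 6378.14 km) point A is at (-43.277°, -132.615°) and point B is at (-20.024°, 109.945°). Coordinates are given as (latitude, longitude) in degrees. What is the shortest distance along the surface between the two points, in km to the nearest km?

10533 km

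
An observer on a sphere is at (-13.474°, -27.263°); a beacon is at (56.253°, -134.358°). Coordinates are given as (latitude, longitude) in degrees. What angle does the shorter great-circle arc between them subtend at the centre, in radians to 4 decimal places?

With latitudes φ₁ = -13.474°, φ₂ = 56.253° and longitude difference Δλ = -107.095°:
cos c = sin φ₁ sin φ₂ + cos φ₁ cos φ₂ cos Δλ = (-0.2330)(0.8315) + (0.9725)(0.5555)(-0.2940) = -0.35255,
so c = arccos(-0.35255) = 1.93109 rad.
So the angular separation is 1.9311 rad.

1.9311 rad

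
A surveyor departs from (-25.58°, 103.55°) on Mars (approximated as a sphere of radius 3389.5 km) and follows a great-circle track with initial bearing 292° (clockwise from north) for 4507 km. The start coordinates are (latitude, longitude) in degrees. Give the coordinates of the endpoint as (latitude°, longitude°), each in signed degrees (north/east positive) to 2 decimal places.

13.00°, 36.02°

Angular distance δ = d/R = 4507/3389.5 = 1.32969 rad; initial bearing θ = 5.0964 rad.
sin φ₂ = sin φ₁ cos δ + cos φ₁ sin δ cos θ = (-0.4318)(0.2388) + (0.9020)(0.9711)(0.3746) = 0.2250, so φ₂ = 13.00°.
Δλ = atan2(sin θ sin δ cos φ₁, cos δ − sin φ₁ sin φ₂) = atan2(-0.8121, 0.3359) = -67.528°.
λ₂ = 103.550° − 67.528° = 36.02°.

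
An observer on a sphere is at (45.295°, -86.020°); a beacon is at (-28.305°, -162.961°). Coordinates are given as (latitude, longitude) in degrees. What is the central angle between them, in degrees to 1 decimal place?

Let φ₁ = 0.7905 rad, φ₂ = -0.4940 rad, and Δλ = -1.3429 rad.
Haversine: a = sin²(Δφ/2) + cos φ₁ cos φ₂ sin²(Δλ/2) = 0.3588 + (0.7035)(0.8804)(0.3870) = 0.59853.
Central angle c = 2·arcsin(√a) = 1.76916 rad.
So the angular separation is 101.4°.

101.4°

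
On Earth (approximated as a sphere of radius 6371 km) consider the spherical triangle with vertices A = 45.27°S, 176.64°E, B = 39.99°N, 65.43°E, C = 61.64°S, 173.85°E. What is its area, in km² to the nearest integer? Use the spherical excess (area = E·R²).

25947465 km²

Side lengths (central angles): a = 2.3193, b = 0.2871, c = 2.2805 rad; semiperimeter s = 2.4435.
By l'Huilier's theorem, tan(E/4) = √[tan(s/2) tan((s−a)/2) tan((s−b)/2) tan((s−c)/2)], giving spherical excess E = 0.6393 rad.
Area = E·R² = 0.6393 × (6371)² ≈ 25947465 km².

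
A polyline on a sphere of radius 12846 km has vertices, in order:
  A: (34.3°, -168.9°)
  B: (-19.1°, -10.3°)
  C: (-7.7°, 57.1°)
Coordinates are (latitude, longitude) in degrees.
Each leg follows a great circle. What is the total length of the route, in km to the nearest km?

Leg A→B: central angle 2.7170 rad, distance 34902.3 km.
Leg B→C: central angle 1.1552 rad, distance 14840.1 km.
Total: 34902.3 + 14840.1 ≈ 49742 km.

49742 km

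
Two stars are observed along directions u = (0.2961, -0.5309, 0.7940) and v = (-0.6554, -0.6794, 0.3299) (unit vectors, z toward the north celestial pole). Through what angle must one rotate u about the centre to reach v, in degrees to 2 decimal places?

u·v = 0.4286; |u| = 1.0000, |v| = 1.0000.
cos θ = (u·v)/(|u||v|) = 0.4286, so θ = 64.62°.

64.62°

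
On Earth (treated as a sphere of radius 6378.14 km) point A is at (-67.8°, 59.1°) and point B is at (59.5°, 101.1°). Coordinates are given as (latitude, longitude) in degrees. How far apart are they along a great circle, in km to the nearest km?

In radians: φ₁ = -1.1833, φ₂ = 1.0385, Δλ = 42.000° = 0.7330 rad.
Haversine: a = sin²(Δφ/2) + cos φ₁ cos φ₂ sin²(Δλ/2) = 0.8030 + (0.3778)(0.5075)(0.1284) = 0.82762.
Central angle c = 2·arcsin(√a) = 2.28530 rad.
Distance = R·c = 6378.14 × 2.2853 ≈ 14576 km.

14576 km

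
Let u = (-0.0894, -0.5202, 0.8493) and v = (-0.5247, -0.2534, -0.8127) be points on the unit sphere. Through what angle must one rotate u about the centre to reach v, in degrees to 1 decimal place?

u·v = -0.5115; |u| = 1.0000, |v| = 1.0000.
cos θ = (u·v)/(|u||v|) = -0.5115, so θ = 120.8°.

120.8°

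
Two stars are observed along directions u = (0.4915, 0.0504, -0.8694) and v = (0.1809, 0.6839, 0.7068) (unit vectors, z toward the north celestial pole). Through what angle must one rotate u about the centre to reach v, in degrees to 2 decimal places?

u·v = -0.4911; |u| = 1.0000, |v| = 1.0000.
cos θ = (u·v)/(|u||v|) = -0.4911, so θ = 119.41°.

119.41°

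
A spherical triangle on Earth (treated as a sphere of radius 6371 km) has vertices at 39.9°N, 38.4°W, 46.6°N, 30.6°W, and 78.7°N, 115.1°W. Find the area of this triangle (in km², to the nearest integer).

Side lengths (central angles): a = 0.7592, b = 0.8452, c = 0.1532 rad; semiperimeter s = 0.8788.
By l'Huilier's theorem, tan(E/4) = √[tan(s/2) tan((s−a)/2) tan((s−b)/2) tan((s−c)/2)], giving spherical excess E = 0.0536 rad.
Area = E·R² = 0.0536 × (6371)² ≈ 2174323 km².

2174323 km²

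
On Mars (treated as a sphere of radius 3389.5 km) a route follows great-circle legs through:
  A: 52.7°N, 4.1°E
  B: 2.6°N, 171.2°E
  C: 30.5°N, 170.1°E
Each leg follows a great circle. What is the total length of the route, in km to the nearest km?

8966 km

Leg A→B: central angle 2.1580 rad, distance 7314.4 km.
Leg B→C: central angle 0.4873 rad, distance 1651.7 km.
Total: 7314.4 + 1651.7 ≈ 8966 km.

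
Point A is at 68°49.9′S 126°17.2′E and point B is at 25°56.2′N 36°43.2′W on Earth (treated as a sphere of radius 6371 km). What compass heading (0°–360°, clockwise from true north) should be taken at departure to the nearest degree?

202°

Δλ = -163.007° = -2.8450 rad.
y = sin Δλ · cos φ₂ = (-0.2923)(0.8993) = -0.2628
x = cos φ₁ sin φ₂ − sin φ₁ cos φ₂ cos Δλ = (0.3611)(0.4374) − (-0.9325)(0.8993)(-0.9563) = -0.6440
θ = atan2(y, x) = -157.80°; adding 360° gives 202°.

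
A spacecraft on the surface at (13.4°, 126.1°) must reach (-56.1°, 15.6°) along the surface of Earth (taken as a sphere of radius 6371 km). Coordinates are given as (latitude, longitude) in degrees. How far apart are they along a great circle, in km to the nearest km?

Let φ₁ = 0.2339 rad, φ₂ = -0.9791 rad, and Δλ = -1.9286 rad.
cos c = sin φ₁ sin φ₂ + cos φ₁ cos φ₂ cos Δλ = (0.2317)(-0.8300) + (0.9728)(0.5577)(-0.3502) = -0.38236,
so c = arccos(-0.38236) = 1.96315 rad.
Distance = R·c = 6371 × 1.9631 ≈ 12507 km.

12507 km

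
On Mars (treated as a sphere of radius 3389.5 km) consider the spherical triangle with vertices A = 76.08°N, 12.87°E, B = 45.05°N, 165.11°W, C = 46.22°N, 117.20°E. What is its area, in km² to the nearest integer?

4722342 km²

Side lengths (central angles): a = 0.9082, b = 0.8505, c = 1.0274 rad; semiperimeter s = 1.3930.
By l'Huilier's theorem, tan(E/4) = √[tan(s/2) tan((s−a)/2) tan((s−b)/2) tan((s−c)/2)], giving spherical excess E = 0.4110 rad.
Area = E·R² = 0.4110 × (3389.5)² ≈ 4722342 km².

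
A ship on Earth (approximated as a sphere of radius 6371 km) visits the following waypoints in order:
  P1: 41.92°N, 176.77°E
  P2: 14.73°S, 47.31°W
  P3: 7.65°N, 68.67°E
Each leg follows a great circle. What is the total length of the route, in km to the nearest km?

Leg P1→P2: central angle 2.3279 rad, distance 14831.1 km.
Leg P2→P3: central angle 2.0418 rad, distance 13008.0 km.
Total: 14831.1 + 13008.0 ≈ 27839 km.

27839 km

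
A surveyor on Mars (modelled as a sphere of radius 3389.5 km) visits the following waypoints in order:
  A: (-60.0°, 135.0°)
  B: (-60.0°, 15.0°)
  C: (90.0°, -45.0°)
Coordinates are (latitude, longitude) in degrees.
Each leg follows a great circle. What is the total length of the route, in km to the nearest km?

11910 km

Leg A→B: central angle 0.8957 rad, distance 3035.9 km.
Leg B→C: central angle 2.6180 rad, distance 8873.7 km.
Total: 3035.9 + 8873.7 ≈ 11910 km.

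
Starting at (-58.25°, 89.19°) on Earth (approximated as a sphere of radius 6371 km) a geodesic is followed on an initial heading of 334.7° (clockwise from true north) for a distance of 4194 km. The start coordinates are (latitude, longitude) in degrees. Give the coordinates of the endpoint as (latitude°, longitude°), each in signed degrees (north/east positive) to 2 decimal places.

Angular distance δ = d/R = 4194/6371 = 0.65830 rad; initial bearing θ = 5.8416 rad.
sin φ₂ = sin φ₁ cos δ + cos φ₁ sin δ cos θ = (-0.8504)(0.7910) + (0.5262)(0.6118)(0.9041) = -0.3816, so φ₂ = -22.43°.
Δλ = atan2(sin θ sin δ cos φ₁, cos δ − sin φ₁ sin φ₂) = atan2(-0.1376, 0.4665) = -16.430°.
λ₂ = 89.190° − 16.430° = 72.76°.

-22.43°, 72.76°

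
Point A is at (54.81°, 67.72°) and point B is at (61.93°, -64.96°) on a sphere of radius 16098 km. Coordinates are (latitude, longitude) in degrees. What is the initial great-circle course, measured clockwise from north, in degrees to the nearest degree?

Δλ = -132.680° = -2.3157 rad.
y = sin Δλ · cos φ₂ = (-0.7352)(0.4705) = -0.3459
x = cos φ₁ sin φ₂ − sin φ₁ cos φ₂ cos Δλ = (0.5763)(0.8824) − (0.8172)(0.4705)(-0.6779) = 0.7692
θ = atan2(y, x) = -24.21°; adding 360° gives 336°.

336°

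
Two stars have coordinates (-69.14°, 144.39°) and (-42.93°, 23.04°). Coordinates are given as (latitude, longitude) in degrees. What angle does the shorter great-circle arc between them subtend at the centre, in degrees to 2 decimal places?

59.95°

Let φ₁ = -1.2067 rad, φ₂ = -0.7493 rad, and Δλ = -2.1180 rad.
Haversine: a = sin²(Δφ/2) + cos φ₁ cos φ₂ sin²(Δλ/2) = 0.0514 + (0.3561)(0.7322)(0.7601) = 0.24959.
Central angle c = 2·arcsin(√a) = 1.04625 rad.
So the angular separation is 59.95°.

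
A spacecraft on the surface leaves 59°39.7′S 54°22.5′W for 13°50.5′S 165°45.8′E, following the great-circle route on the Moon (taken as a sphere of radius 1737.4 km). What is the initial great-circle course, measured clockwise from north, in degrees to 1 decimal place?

219.4°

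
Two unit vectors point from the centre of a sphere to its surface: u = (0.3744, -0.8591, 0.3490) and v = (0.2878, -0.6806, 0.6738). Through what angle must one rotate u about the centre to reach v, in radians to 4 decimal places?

0.3829 rad

u·v = 0.9276; |u| = 1.0000, |v| = 1.0000.
cos θ = (u·v)/(|u||v|) = 0.9276, so θ = 0.3829 rad.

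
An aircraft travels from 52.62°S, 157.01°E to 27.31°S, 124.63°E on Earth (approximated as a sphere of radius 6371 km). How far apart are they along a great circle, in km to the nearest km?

3881 km

Let φ₁ = -0.9184 rad, φ₂ = -0.4766 rad, and Δλ = -0.5651 rad.
cos c = sin φ₁ sin φ₂ + cos φ₁ cos φ₂ cos Δλ = (-0.7946)(-0.4588) + (0.6071)(0.8885)(0.8445) = 0.82013,
so c = arccos(0.82013) = 0.60915 rad.
Distance = R·c = 6371 × 0.6091 ≈ 3881 km.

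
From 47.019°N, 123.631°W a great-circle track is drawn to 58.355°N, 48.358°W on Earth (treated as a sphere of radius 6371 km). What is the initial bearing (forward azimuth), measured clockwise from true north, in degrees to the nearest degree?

46°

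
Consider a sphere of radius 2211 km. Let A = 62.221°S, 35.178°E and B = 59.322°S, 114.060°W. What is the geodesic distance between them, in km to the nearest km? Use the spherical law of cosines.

2168 km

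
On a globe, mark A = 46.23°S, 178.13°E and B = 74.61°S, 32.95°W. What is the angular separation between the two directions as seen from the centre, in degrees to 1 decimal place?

57.4°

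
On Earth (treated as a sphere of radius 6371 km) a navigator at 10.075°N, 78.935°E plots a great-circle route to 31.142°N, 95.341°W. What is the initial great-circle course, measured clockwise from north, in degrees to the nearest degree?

353°

Δλ = -174.276° = -3.0417 rad.
y = sin Δλ · cos φ₂ = (-0.0997)(0.8559) = -0.0854
x = cos φ₁ sin φ₂ − sin φ₁ cos φ₂ cos Δλ = (0.9846)(0.5172) − (0.1749)(0.8559)(-0.9950) = 0.6582
θ = atan2(y, x) = -7.39°; adding 360° gives 353°.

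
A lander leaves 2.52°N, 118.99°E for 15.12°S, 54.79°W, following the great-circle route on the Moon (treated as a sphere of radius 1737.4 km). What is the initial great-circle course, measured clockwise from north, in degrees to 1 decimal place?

Δλ = -173.780° = -3.0330 rad.
y = sin Δλ · cos φ₂ = (-0.1083)(0.9654) = -0.1046
x = cos φ₁ sin φ₂ − sin φ₁ cos φ₂ cos Δλ = (0.9990)(-0.2608) − (0.0440)(0.9654)(-0.9941) = -0.2184
θ = atan2(y, x) = -154.41°; adding 360° gives 205.6°.

205.6°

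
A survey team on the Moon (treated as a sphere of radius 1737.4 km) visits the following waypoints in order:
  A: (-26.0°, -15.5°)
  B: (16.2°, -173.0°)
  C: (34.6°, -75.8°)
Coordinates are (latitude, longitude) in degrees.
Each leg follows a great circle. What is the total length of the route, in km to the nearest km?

7383 km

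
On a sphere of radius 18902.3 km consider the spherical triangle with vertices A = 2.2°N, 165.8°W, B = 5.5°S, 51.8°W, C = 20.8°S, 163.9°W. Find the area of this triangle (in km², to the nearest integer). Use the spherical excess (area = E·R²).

Side lengths (central angles): a = 1.8924, b = 0.4027, c = 1.9913 rad; semiperimeter s = 2.1432.
By l'Huilier's theorem, tan(E/4) = √[tan(s/2) tan((s−a)/2) tan((s−b)/2) tan((s−c)/2)], giving spherical excess E = 0.5738 rad.
Area = E·R² = 0.5738 × (18902.3)² ≈ 205030399 km².

205030399 km²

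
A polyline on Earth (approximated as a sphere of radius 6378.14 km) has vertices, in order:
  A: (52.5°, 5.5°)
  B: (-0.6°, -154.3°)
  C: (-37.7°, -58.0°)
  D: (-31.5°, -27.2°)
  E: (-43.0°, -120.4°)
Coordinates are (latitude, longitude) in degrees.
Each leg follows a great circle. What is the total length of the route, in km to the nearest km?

35316 km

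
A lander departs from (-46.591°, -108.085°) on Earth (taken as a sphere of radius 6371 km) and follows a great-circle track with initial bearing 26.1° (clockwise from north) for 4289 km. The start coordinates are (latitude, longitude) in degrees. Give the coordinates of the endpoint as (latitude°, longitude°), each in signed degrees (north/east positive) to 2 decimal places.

Angular distance δ = d/R = 4289/6371 = 0.67321 rad; initial bearing θ = 0.4555 rad.
sin φ₂ = sin φ₁ cos δ + cos φ₁ sin δ cos θ = (-0.7265)(0.7818) + (0.6872)(0.6235)(0.8980) = -0.1832, so φ₂ = -10.56°.
Δλ = atan2(sin θ sin δ cos φ₁, cos δ − sin φ₁ sin φ₂) = atan2(0.1885, 0.6487) = 16.202°.
λ₂ = -108.085° + 16.202° = -91.88°.

-10.56°, -91.88°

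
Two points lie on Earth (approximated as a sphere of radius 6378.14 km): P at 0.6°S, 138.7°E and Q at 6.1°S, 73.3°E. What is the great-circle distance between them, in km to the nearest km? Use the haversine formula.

7289 km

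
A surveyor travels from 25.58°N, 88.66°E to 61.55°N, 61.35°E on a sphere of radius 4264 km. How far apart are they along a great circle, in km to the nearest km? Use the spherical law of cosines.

Let φ₁ = 0.4465 rad, φ₂ = 1.0743 rad, and Δλ = -0.4766 rad.
cos c = sin φ₁ sin φ₂ + cos φ₁ cos φ₂ cos Δλ = (0.4318)(0.8792) + (0.9020)(0.4764)(0.8885) = 0.76143,
so c = arccos(0.76143) = 0.70528 rad.
Distance = R·c = 4264 × 0.7053 ≈ 3007 km.

3007 km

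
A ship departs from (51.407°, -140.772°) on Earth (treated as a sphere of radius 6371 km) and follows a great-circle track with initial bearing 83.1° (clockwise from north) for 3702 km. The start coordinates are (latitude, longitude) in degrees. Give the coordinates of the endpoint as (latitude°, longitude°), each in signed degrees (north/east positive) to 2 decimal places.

43.98°, -91.54°

Angular distance δ = d/R = 3702/6371 = 0.58107 rad; initial bearing θ = 1.4504 rad.
sin φ₂ = sin φ₁ cos δ + cos φ₁ sin δ cos θ = (0.7816)(0.8359) + (0.6238)(0.5489)(0.1201) = 0.6945, so φ₂ = 43.98°.
Δλ = atan2(sin θ sin δ cos φ₁, cos δ − sin φ₁ sin φ₂) = atan2(0.3399, 0.2931) = 49.231°.
λ₂ = -140.772° + 49.231° = -91.54°.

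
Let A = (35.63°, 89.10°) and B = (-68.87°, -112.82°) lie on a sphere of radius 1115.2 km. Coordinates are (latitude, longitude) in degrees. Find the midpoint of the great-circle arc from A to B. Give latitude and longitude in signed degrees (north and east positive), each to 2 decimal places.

The central angle between A and B is δ = 2.5239 rad.
With f = 0.5, the slerp weights are sin((1−f)δ)/sin δ = 1.6449 and sin(fδ)/sin δ = 1.6449.
Weighted sum of the unit vectors: (1.6449)·(0.0128,0.8127,0.5825) + (1.6449)·(-0.1398,-0.3323,-0.9328) = (-0.2090, 0.7902, -0.5761).
Converting back: φ = atan2(z, √(x²+y²)) = -35.17°, λ = atan2(y, x) = 104.81°.

-35.17°, 104.81°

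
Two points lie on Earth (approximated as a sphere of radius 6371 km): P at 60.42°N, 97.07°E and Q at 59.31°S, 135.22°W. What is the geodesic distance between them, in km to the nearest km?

17171 km

In radians: φ₁ = 1.0545, φ₂ = -1.0352, Δλ = 127.710° = 2.2290 rad.
Haversine: a = sin²(Δφ/2) + cos φ₁ cos φ₂ sin²(Δλ/2) = 0.7480 + (0.4936)(0.5104)(0.8058) = 0.95099.
Central angle c = 2·arcsin(√a) = 2.69511 rad.
Distance = R·c = 6371 × 2.6951 ≈ 17171 km.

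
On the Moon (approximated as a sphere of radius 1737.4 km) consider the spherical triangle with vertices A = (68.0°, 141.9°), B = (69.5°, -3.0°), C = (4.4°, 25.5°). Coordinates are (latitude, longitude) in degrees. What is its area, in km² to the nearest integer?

Side lengths (central angles): a = 1.1824, b = 1.6659, c = 0.7057 rad; semiperimeter s = 1.7770.
By l'Huilier's theorem, tan(E/4) = √[tan(s/2) tan((s−a)/2) tan((s−b)/2) tan((s−c)/2)], giving spherical excess E = 0.4444 rad.
Area = E·R² = 0.4444 × (1737.4)² ≈ 1341582 km².

1341582 km²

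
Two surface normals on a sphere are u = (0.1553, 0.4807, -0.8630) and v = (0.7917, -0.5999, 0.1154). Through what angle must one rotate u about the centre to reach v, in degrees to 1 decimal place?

u·v = -0.2650; |u| = 1.0000, |v| = 1.0000.
cos θ = (u·v)/(|u||v|) = -0.2650, so θ = 105.4°.

105.4°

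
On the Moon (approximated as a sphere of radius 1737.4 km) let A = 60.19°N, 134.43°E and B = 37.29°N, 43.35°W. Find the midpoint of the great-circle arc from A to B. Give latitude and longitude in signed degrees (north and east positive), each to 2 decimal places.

78.51°, -39.66°

The central angle between A and B is δ = 1.4399 rad.
With f = 0.5, the slerp weights are sin((1−f)δ)/sin δ = 0.6650 and sin(fδ)/sin δ = 0.6650.
Weighted sum of the unit vectors: (0.6650)·(-0.3480,0.3550,0.8677) + (0.6650)·(0.5785,-0.5461,0.6058) = (0.1533, -0.1271, 0.9800).
Converting back: φ = atan2(z, √(x²+y²)) = 78.51°, λ = atan2(y, x) = -39.66°.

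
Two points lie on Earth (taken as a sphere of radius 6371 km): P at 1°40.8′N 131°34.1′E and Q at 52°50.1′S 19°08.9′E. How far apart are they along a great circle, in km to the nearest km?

11642 km

With latitudes φ₁ = 1.680°, φ₂ = -52.835° and longitude difference Δλ = -112.420°:
Haversine: a = sin²(Δφ/2) + cos φ₁ cos φ₂ sin²(Δλ/2) = 0.2098 + (0.9996)(0.6041)(0.6907) = 0.62683.
Central angle c = 2·arcsin(√a) = 1.82727 rad.
Distance = R·c = 6371 × 1.8273 ≈ 11642 km.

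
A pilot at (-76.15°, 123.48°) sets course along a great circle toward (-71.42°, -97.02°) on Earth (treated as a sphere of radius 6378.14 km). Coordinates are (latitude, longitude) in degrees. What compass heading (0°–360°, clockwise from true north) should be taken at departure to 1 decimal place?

155.9°

With φ₁ = -1.3291, φ₂ = -1.2465, Δλ = 2.4347 rad, the forward-azimuth formula gives
θ = atan2( sin Δλ cos φ₂ , cos φ₁ sin φ₂ − sin φ₁ cos φ₂ cos Δλ ) = atan2(0.2069, -0.4621) = 155.88°.
So the initial bearing is 155.9°.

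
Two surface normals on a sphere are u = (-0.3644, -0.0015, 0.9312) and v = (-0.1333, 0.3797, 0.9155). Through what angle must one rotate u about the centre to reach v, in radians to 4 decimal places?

0.4498 rad

u·v = 0.9005; |u| = 1.0000, |v| = 1.0000.
cos θ = (u·v)/(|u||v|) = 0.9005, so θ = 0.4498 rad.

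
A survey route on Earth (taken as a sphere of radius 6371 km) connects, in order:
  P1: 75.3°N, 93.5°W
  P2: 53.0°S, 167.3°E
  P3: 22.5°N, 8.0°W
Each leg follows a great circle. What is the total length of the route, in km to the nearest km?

Leg P1→P2: central angle 2.4930 rad, distance 15882.6 km.
Leg P2→P3: central angle 2.6056 rad, distance 16600.2 km.
Total: 15882.6 + 16600.2 ≈ 32483 km.

32483 km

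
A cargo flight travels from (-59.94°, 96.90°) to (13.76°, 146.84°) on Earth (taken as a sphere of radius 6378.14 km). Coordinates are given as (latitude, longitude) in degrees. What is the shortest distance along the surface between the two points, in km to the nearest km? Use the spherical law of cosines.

9333 km

In radians: φ₁ = -1.0462, φ₂ = 0.2402, Δλ = 49.940° = 0.8716 rad.
cos c = sin φ₁ sin φ₂ + cos φ₁ cos φ₂ cos Δλ = (-0.8655)(0.2379) + (0.5009)(0.9713)(0.6436) = 0.10726,
so c = arccos(0.10726) = 1.46333 rad.
Distance = R·c = 6378.14 × 1.4633 ≈ 9333 km.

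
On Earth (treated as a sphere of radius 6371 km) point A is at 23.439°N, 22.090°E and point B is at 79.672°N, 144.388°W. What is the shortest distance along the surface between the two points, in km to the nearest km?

8520 km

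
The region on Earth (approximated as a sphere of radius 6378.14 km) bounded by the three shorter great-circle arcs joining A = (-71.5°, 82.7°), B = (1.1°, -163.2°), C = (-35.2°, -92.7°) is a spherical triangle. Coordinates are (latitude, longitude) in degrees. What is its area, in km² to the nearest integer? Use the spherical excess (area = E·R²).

46300399 km²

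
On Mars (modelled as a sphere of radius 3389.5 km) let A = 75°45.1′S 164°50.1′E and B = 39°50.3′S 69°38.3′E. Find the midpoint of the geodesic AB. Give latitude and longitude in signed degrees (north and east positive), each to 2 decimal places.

The central angle between A and B is δ = 0.9225 rad.
With f = 0.5, the slerp weights are sin((1−f)δ)/sin δ = 0.5584 and sin(fδ)/sin δ = 0.5584.
Weighted sum of the unit vectors: (0.5584)·(-0.2376,0.0644,-0.9692) + (0.5584)·(0.2672,0.7199,-0.6406) = (0.0165, 0.4379, -0.8989).
Converting back: φ = atan2(z, √(x²+y²)) = -64.01°, λ = atan2(y, x) = 87.84°.

-64.01°, 87.84°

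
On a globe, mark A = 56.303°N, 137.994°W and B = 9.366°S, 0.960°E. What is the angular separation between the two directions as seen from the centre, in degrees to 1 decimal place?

123.2°

Let φ₁ = 0.9827 rad, φ₂ = -0.1635 rad, and Δλ = 2.4252 rad.
cos c = sin φ₁ sin φ₂ + cos φ₁ cos φ₂ cos Δλ = (0.8320)(-0.1627) + (0.5548)(0.9867)(-0.7542) = -0.54824,
so c = arccos(-0.54824) = 2.15106 rad.
So the angular separation is 123.2°.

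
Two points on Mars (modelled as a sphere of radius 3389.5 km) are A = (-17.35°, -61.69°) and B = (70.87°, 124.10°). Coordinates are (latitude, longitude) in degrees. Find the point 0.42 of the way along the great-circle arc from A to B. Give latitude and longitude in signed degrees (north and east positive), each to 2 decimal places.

The central angle between A and B is δ = 2.2055 rad.
With f = 0.42, the slerp weights are sin((1−f)δ)/sin δ = 1.1894 and sin(fδ)/sin δ = 0.9928.
Weighted sum of the unit vectors: (1.1894)·(0.4527,-0.8403,-0.2982) + (0.9928)·(-0.1837,0.2714,0.9448) = (0.3560, -0.7301, 0.5832).
Converting back: φ = atan2(z, √(x²+y²)) = 35.68°, λ = atan2(y, x) = -64.01°.

35.68°, -64.01°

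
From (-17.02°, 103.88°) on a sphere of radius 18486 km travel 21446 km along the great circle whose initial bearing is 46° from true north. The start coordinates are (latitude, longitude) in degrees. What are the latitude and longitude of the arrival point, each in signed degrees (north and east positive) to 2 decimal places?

Angular distance δ = d/R = 21446/18486 = 1.16012 rad; initial bearing θ = 0.8029 rad.
sin φ₂ = sin φ₁ cos δ + cos φ₁ sin δ cos θ = (-0.2927)(0.3992) + (0.9562)(0.9169)(0.6947) = 0.4921, so φ₂ = 29.48°.
Δλ = atan2(sin θ sin δ cos φ₁, cos δ − sin φ₁ sin φ₂) = atan2(0.6306, 0.5433) = 49.256°.
λ₂ = 103.880° + 49.256° = 153.14°.

29.48°, 153.14°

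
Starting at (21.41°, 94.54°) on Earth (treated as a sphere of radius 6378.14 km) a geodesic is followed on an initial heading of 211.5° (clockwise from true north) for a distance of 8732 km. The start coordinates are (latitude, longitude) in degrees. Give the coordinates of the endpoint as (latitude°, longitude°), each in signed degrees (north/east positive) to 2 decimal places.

Angular distance δ = d/R = 8732/6378.14 = 1.36905 rad; initial bearing θ = 3.6914 rad.
sin φ₂ = sin φ₁ cos δ + cos φ₁ sin δ cos θ = (0.3650)(0.2004) + (0.9310)(0.9797)(-0.8526) = -0.7046, so φ₂ = -44.79°.
Δλ = atan2(sin θ sin δ cos φ₁, cos δ − sin φ₁ sin φ₂) = atan2(-0.4766, 0.4576) = -46.166°.
λ₂ = 94.540° − 46.166° = 48.37°.

-44.79°, 48.37°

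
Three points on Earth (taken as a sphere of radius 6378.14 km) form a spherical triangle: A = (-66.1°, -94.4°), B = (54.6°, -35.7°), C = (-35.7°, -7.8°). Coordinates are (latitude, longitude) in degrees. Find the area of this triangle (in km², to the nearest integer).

Side lengths (central angles): a = 1.6307, b = 0.9848, c = 2.2438 rad; semiperimeter s = 2.4297.
By l'Huilier's theorem, tan(E/4) = √[tan(s/2) tan((s−a)/2) tan((s−b)/2) tan((s−c)/2)], giving spherical excess E = 1.1857 rad.
Area = E·R² = 1.1857 × (6378.14)² ≈ 48235708 km².

48235708 km²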